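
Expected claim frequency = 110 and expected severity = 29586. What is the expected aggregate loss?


E[S] = E[N] * E[X]
= 110 * 29586
= 3.2545e+06


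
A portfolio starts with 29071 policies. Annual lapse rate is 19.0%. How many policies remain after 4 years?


remaining = initial * (1 - lapse)^years
= 29071 * (1 - 0.19)^4
= 29071 * 0.430467
= 12514.1123


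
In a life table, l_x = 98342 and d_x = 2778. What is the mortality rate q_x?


q_x = d_x / l_x
= 2778 / 98342
= 0.0282


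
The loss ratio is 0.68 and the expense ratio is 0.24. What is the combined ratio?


Combined ratio = loss ratio + expense ratio
= 0.68 + 0.24
= 0.92


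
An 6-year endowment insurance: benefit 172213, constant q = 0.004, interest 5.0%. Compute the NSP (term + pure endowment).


Term component = 3463.5942
Pure endowment = 6_p_x * v^6 * benefit = 0.976239 * 0.746215 * 172213 = 125454.4782
NSP = 128918.0724


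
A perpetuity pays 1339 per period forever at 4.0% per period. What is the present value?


PV = PMT / i
= 1339 / 0.04
= 33475.0


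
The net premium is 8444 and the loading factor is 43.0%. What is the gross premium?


Gross = net * (1 + loading)
= 8444 * (1 + 0.43)
= 8444 * 1.43
= 12074.92


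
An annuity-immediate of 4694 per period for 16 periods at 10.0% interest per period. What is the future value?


FV = PMT * ((1+i)^n - 1) / i
= 4694 * ((1.1)^16 - 1) / 0.1
= 4694 * (4.594973 - 1) / 0.1
= 168748.032


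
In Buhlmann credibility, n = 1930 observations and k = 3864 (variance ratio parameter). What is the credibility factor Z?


Z = n / (n + k)
= 1930 / (1930 + 3864)
= 1930 / 5794
= 0.3331


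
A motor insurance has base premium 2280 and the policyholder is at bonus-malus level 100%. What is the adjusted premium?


adjusted = base * BM_level / 100
= 2280 * 100 / 100
= 2280 * 1.0
= 2280.0


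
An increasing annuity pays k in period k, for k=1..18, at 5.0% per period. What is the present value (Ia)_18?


(Ia)_n = sum_{k=1}^{n} k * v^k, v = 1/(1+i)
v = 0.952381
Sum computed term by term:
(Ia)_18 = 95.8939


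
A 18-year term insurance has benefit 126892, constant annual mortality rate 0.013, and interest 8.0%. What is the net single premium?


NSP = benefit * sum_{k=0}^{n-1} k_p_x * q * v^(k+1)
With constant q=0.013, v=0.925926
Sum = 0.112145
NSP = 126892 * 0.112145
= 14230.2681


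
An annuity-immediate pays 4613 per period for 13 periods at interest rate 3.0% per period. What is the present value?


PV = PMT * (1 - (1+i)^(-n)) / i
= 4613 * (1 - (1+0.03)^(-13)) / 0.03
= 4613 * (1 - 0.680951) / 0.03
= 4613 * 10.634955
= 49059.049


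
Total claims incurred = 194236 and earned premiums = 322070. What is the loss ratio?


Loss ratio = claims / premiums
= 194236 / 322070
= 0.6031


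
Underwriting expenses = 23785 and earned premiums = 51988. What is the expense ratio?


Expense ratio = expenses / premiums
= 23785 / 51988
= 0.4575


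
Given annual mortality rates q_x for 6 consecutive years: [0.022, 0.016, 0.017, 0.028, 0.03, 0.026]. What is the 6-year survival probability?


p_k = 1 - q_k for each year
Survival = product of (1 - q_k)
= 0.978 * 0.984 * 0.983 * 0.972 * 0.97 * 0.974
= 0.8687


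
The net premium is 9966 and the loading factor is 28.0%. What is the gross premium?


Gross = net * (1 + loading)
= 9966 * (1 + 0.28)
= 9966 * 1.28
= 12756.48


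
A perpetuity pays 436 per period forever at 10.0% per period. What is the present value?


PV = PMT / i
= 436 / 0.1
= 4360.0


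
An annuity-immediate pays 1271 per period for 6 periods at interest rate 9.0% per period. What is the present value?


PV = PMT * (1 - (1+i)^(-n)) / i
= 1271 * (1 - (1+0.09)^(-6)) / 0.09
= 1271 * (1 - 0.596267) / 0.09
= 1271 * 4.485919
= 5701.6025


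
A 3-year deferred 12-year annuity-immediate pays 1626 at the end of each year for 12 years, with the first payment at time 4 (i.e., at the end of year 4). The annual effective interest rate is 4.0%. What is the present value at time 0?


PV at time 3 of the 12-year annuity-immediate:
a_n = 1626 * (1-(1+0.04)^(-12))/0.04 = 15260.1299
Discount back 3 years to time 0:
PV = 15260.1299 * (1+0.04)^(-3)
= 15260.1299 * 0.888996
= 13566.1999


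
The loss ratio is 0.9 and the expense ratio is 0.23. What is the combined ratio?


Combined ratio = loss ratio + expense ratio
= 0.9 + 0.23
= 1.13


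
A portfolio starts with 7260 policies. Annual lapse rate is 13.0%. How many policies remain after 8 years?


remaining = initial * (1 - lapse)^years
= 7260 * (1 - 0.13)^8
= 7260 * 0.328212
= 2382.8167


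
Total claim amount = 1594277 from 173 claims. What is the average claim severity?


severity = total / number
= 1594277 / 173
= 9215.474


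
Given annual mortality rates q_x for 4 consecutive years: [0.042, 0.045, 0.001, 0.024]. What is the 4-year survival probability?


p_k = 1 - q_k for each year
Survival = product of (1 - q_k)
= 0.958 * 0.955 * 0.999 * 0.976
= 0.892


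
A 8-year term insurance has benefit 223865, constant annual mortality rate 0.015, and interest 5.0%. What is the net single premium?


NSP = benefit * sum_{k=0}^{n-1} k_p_x * q * v^(k+1)
With constant q=0.015, v=0.952381
Sum = 0.092364
NSP = 223865 * 0.092364
= 20677.0062


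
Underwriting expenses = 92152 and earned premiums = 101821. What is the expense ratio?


Expense ratio = expenses / premiums
= 92152 / 101821
= 0.905


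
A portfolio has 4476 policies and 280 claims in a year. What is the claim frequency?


frequency = claims / policies
= 280 / 4476
= 0.0626


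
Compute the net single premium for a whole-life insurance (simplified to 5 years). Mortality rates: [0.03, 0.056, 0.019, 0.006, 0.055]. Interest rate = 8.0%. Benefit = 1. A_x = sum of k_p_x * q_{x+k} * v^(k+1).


v = 0.925926
Year 0: k_p_x=1.0, q=0.03, term=0.027778
Year 1: k_p_x=0.97, q=0.056, term=0.046571
Year 2: k_p_x=0.91568, q=0.019, term=0.013811
Year 3: k_p_x=0.898282, q=0.006, term=0.003962
Year 4: k_p_x=0.892892, q=0.055, term=0.033423
A_x = 0.1255


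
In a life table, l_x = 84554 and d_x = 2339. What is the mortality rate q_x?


q_x = d_x / l_x
= 2339 / 84554
= 0.0277


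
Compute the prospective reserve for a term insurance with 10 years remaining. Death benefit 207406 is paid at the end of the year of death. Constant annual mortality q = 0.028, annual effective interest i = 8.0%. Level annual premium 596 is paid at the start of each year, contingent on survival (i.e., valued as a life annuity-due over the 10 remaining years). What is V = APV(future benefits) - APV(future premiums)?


v = 1/(1+i) = 0.925926
APV(future benefits) per unit = sum_{k=0}^{9} k_p_x * q * v^(k+1) = 0.168861
APV(future benefits) = 207406 * 0.168861 = 35022.8147
Life annuity-due factor ä_{x:10} = sum_{k=0}^{9} k_p_x * v^k = 6.513216
APV(future premiums) = 596 * 6.513216 = 3881.8765
V = 35022.8147 - 3881.8765
= 31140.9382


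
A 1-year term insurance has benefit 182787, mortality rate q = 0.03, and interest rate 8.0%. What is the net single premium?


NSP = benefit * q * v
v = 1/(1+i) = 0.925926
NSP = 182787 * 0.03 * 0.925926
= 5077.4167


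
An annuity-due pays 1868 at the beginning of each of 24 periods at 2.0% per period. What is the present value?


PV_due = PMT * (1-(1+i)^(-n))/i * (1+i)
PV_immediate = 35331.213
PV_due = 35331.213 * 1.02
= 36037.8373


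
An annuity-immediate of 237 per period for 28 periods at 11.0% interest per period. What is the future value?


FV = PMT * ((1+i)^n - 1) / i
= 237 * ((1.11)^28 - 1) / 0.11
= 237 * (18.579901 - 1) / 0.11
= 37876.6968


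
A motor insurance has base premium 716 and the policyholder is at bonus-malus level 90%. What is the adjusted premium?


adjusted = base * BM_level / 100
= 716 * 90 / 100
= 716 * 0.9
= 644.4


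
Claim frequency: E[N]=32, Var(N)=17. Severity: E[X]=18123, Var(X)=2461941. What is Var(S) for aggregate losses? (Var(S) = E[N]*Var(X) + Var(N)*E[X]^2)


Var(S) = E[N]*Var(X) + Var(N)*E[X]^2
= 32*2461941 + 17*18123^2
= 78782112 + 5583533193
= 5.6623e+09


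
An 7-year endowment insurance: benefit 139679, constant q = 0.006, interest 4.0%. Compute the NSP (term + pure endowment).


Term component = 4945.1822
Pure endowment = 7_p_x * v^7 * benefit = 0.958748 * 0.759918 * 139679 = 101765.9363
NSP = 106711.1186


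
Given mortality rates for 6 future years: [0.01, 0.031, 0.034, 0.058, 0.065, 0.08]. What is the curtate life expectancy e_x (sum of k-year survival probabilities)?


e_x = sum_{k=1}^{n} k_p_x
k_p_x values:
  1_p_x = 0.99
  2_p_x = 0.95931
  3_p_x = 0.926693
  4_p_x = 0.872945
  5_p_x = 0.816204
  6_p_x = 0.750907
e_x = 5.3161


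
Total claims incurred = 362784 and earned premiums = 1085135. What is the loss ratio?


Loss ratio = claims / premiums
= 362784 / 1085135
= 0.3343


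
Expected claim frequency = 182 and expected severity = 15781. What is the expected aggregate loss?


E[S] = E[N] * E[X]
= 182 * 15781
= 2.8721e+06


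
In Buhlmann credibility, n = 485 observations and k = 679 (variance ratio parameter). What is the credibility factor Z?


Z = n / (n + k)
= 485 / (485 + 679)
= 485 / 1164
= 0.4167


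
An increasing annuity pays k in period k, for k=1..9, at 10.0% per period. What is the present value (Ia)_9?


(Ia)_n = sum_{k=1}^{n} k * v^k, v = 1/(1+i)
v = 0.909091
Sum computed term by term:
(Ia)_9 = 25.1805


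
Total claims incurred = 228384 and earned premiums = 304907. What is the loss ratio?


Loss ratio = claims / premiums
= 228384 / 304907
= 0.749


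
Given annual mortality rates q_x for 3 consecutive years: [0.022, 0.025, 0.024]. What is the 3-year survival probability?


p_k = 1 - q_k for each year
Survival = product of (1 - q_k)
= 0.978 * 0.975 * 0.976
= 0.9307


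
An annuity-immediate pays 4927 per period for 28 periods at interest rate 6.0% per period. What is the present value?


PV = PMT * (1 - (1+i)^(-n)) / i
= 4927 * (1 - (1+0.06)^(-28)) / 0.06
= 4927 * (1 - 0.19563) / 0.06
= 4927 * 13.406164
= 66052.1714


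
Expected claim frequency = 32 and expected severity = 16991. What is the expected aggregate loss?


E[S] = E[N] * E[X]
= 32 * 16991
= 543712


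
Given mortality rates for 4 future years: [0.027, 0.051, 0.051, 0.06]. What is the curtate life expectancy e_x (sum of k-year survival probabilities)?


e_x = sum_{k=1}^{n} k_p_x
k_p_x values:
  1_p_x = 0.973
  2_p_x = 0.923377
  3_p_x = 0.876285
  4_p_x = 0.823708
e_x = 3.5964


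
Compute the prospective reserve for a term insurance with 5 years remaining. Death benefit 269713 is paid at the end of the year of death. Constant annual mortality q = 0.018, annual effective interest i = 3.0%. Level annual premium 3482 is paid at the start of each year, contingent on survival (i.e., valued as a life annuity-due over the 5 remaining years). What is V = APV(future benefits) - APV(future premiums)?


v = 1/(1+i) = 0.970874
APV(future benefits) per unit = sum_{k=0}^{4} k_p_x * q * v^(k+1) = 0.079605
APV(future benefits) = 269713 * 0.079605 = 21470.6055
Life annuity-due factor ä_{x:5} = sum_{k=0}^{4} k_p_x * v^k = 4.555197
APV(future premiums) = 3482 * 4.555197 = 15861.1948
V = 21470.6055 - 15861.1948
= 5609.4107


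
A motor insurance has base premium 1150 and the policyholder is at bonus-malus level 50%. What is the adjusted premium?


adjusted = base * BM_level / 100
= 1150 * 50 / 100
= 1150 * 0.5
= 575.0


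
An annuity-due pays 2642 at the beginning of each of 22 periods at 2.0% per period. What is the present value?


PV_due = PMT * (1-(1+i)^(-n))/i * (1+i)
PV_immediate = 46652.5633
PV_due = 46652.5633 * 1.02
= 47585.6146


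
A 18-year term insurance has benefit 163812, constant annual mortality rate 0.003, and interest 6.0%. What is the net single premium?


NSP = benefit * sum_{k=0}^{n-1} k_p_x * q * v^(k+1)
With constant q=0.003, v=0.943396
Sum = 0.031814
NSP = 163812 * 0.031814
= 5211.5616


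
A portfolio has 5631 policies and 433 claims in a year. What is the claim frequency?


frequency = claims / policies
= 433 / 5631
= 0.0769


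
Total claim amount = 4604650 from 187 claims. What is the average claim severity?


severity = total / number
= 4604650 / 187
= 24623.7968


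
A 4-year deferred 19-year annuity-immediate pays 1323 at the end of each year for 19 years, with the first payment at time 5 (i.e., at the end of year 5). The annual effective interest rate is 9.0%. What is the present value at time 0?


PV at time 4 of the 19-year annuity-immediate:
a_n = 1323 * (1-(1+0.09)^(-19))/0.09 = 11841.0019
Discount back 4 years to time 0:
PV = 11841.0019 * (1+0.09)^(-4)
= 11841.0019 * 0.708425
= 8388.4642


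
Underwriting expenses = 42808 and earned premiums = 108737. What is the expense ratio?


Expense ratio = expenses / premiums
= 42808 / 108737
= 0.3937


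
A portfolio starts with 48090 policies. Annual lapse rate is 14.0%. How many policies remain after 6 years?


remaining = initial * (1 - lapse)^years
= 48090 * (1 - 0.14)^6
= 48090 * 0.404567
= 19455.6383


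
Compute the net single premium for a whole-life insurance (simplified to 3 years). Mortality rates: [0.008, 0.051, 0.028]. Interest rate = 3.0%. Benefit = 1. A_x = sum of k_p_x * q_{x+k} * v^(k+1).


v = 0.970874
Year 0: k_p_x=1.0, q=0.008, term=0.007767
Year 1: k_p_x=0.992, q=0.051, term=0.047688
Year 2: k_p_x=0.941408, q=0.028, term=0.024123
A_x = 0.0796


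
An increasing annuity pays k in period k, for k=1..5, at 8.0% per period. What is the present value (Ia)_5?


(Ia)_n = sum_{k=1}^{n} k * v^k, v = 1/(1+i)
v = 0.925926
Sum computed term by term:
(Ia)_5 = 11.3651


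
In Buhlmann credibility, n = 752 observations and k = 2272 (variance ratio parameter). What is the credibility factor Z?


Z = n / (n + k)
= 752 / (752 + 2272)
= 752 / 3024
= 0.2487


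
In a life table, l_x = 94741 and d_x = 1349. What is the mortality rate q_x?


q_x = d_x / l_x
= 1349 / 94741
= 0.0142


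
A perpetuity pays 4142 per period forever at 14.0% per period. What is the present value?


PV = PMT / i
= 4142 / 0.14
= 29585.7143


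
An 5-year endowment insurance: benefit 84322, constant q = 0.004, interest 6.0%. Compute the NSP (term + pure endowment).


Term component = 1410.1163
Pure endowment = 5_p_x * v^5 * benefit = 0.980159 * 0.747258 * 84322 = 61760.139
NSP = 63170.2553


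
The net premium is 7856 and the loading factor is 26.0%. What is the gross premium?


Gross = net * (1 + loading)
= 7856 * (1 + 0.26)
= 7856 * 1.26
= 9898.56


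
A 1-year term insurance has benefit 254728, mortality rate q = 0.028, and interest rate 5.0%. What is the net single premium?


NSP = benefit * q * v
v = 1/(1+i) = 0.952381
NSP = 254728 * 0.028 * 0.952381
= 6792.7467


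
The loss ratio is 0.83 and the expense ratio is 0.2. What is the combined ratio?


Combined ratio = loss ratio + expense ratio
= 0.83 + 0.2
= 1.03


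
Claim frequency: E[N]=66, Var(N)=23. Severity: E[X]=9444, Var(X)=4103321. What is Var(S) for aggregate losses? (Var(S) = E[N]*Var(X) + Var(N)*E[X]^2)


Var(S) = E[N]*Var(X) + Var(N)*E[X]^2
= 66*4103321 + 23*9444^2
= 270819186 + 2051350128
= 2.3222e+09


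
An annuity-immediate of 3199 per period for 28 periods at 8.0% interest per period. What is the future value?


FV = PMT * ((1+i)^n - 1) / i
= 3199 * ((1.08)^28 - 1) / 0.08
= 3199 * (8.627106 - 1) / 0.08
= 304988.9166


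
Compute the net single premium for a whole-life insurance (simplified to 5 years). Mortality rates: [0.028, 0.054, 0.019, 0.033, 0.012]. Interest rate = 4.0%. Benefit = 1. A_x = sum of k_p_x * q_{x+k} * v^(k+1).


v = 0.961538
Year 0: k_p_x=1.0, q=0.028, term=0.026923
Year 1: k_p_x=0.972, q=0.054, term=0.048528
Year 2: k_p_x=0.919512, q=0.019, term=0.015531
Year 3: k_p_x=0.902041, q=0.033, term=0.025445
Year 4: k_p_x=0.872274, q=0.012, term=0.008603
A_x = 0.125


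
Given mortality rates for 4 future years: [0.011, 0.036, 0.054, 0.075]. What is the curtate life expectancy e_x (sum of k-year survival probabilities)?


e_x = sum_{k=1}^{n} k_p_x
k_p_x values:
  1_p_x = 0.989
  2_p_x = 0.953396
  3_p_x = 0.901913
  4_p_x = 0.834269
e_x = 3.6786


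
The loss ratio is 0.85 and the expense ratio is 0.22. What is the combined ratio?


Combined ratio = loss ratio + expense ratio
= 0.85 + 0.22
= 1.07


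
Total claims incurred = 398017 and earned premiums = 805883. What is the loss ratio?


Loss ratio = claims / premiums
= 398017 / 805883
= 0.4939


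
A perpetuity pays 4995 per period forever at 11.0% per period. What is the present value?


PV = PMT / i
= 4995 / 0.11
= 45409.0909


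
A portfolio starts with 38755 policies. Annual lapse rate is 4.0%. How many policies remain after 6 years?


remaining = initial * (1 - lapse)^years
= 38755 * (1 - 0.04)^6
= 38755 * 0.782758
= 30335.7781


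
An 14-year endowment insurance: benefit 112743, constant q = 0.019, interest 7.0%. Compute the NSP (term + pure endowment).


Term component = 16932.8691
Pure endowment = 14_p_x * v^14 * benefit = 0.76448 * 0.387817 * 112743 = 33425.8764
NSP = 50358.7455


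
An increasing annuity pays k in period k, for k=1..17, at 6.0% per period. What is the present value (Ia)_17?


(Ia)_n = sum_{k=1}^{n} k * v^k, v = 1/(1+i)
v = 0.943396
Sum computed term by term:
(Ia)_17 = 79.8783


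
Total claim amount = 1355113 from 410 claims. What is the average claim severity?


severity = total / number
= 1355113 / 410
= 3305.1537


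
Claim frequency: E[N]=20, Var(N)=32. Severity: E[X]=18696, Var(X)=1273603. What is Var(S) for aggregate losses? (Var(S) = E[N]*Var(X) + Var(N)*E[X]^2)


Var(S) = E[N]*Var(X) + Var(N)*E[X]^2
= 20*1273603 + 32*18696^2
= 25472060 + 11185293312
= 1.1211e+10


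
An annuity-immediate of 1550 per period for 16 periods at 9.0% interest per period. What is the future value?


FV = PMT * ((1+i)^n - 1) / i
= 1550 * ((1.09)^16 - 1) / 0.09
= 1550 * (3.970306 - 1) / 0.09
= 51155.268


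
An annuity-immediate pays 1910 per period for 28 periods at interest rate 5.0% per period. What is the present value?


PV = PMT * (1 - (1+i)^(-n)) / i
= 1910 * (1 - (1+0.05)^(-28)) / 0.05
= 1910 * (1 - 0.255094) / 0.05
= 1910 * 14.898127
= 28455.4231


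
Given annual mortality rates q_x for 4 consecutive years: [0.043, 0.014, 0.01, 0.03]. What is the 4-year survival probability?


p_k = 1 - q_k for each year
Survival = product of (1 - q_k)
= 0.957 * 0.986 * 0.99 * 0.97
= 0.9061


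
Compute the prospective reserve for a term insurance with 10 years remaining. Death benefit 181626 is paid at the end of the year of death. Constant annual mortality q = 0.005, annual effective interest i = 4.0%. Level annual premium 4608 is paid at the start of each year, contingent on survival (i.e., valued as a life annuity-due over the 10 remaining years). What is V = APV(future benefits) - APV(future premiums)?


v = 1/(1+i) = 0.961538
APV(future benefits) per unit = sum_{k=0}^{9} k_p_x * q * v^(k+1) = 0.039718
APV(future benefits) = 181626 * 0.039718 = 7213.8633
Life annuity-due factor ä_{x:10} = sum_{k=0}^{9} k_p_x * v^k = 8.261392
APV(future premiums) = 4608 * 8.261392 = 38068.4942
V = 7213.8633 - 38068.4942
= -30854.6308


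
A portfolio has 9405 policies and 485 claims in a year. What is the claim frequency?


frequency = claims / policies
= 485 / 9405
= 0.0516


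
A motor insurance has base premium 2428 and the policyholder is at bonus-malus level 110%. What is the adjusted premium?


adjusted = base * BM_level / 100
= 2428 * 110 / 100
= 2428 * 1.1
= 2670.8


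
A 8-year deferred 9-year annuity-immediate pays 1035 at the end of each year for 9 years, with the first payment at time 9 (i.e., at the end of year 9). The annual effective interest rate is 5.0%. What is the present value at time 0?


PV at time 8 of the 9-year annuity-immediate:
a_n = 1035 * (1-(1+0.05)^(-9))/0.05 = 7356.5954
Discount back 8 years to time 0:
PV = 7356.5954 * (1+0.05)^(-8)
= 7356.5954 * 0.676839
= 4979.2334


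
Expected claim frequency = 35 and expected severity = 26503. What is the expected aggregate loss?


E[S] = E[N] * E[X]
= 35 * 26503
= 927605


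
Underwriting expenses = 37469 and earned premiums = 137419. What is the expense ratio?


Expense ratio = expenses / premiums
= 37469 / 137419
= 0.2727


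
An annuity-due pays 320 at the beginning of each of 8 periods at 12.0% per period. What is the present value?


PV_due = PMT * (1-(1+i)^(-n))/i * (1+i)
PV_immediate = 1589.6447
PV_due = 1589.6447 * 1.12
= 1780.4021


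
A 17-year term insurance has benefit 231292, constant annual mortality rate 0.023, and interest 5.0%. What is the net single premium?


NSP = benefit * sum_{k=0}^{n-1} k_p_x * q * v^(k+1)
With constant q=0.023, v=0.952381
Sum = 0.222515
NSP = 231292 * 0.222515
= 51465.8575


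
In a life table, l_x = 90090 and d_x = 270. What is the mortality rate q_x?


q_x = d_x / l_x
= 270 / 90090
= 0.003


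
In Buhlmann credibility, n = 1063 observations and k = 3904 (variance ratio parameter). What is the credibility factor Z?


Z = n / (n + k)
= 1063 / (1063 + 3904)
= 1063 / 4967
= 0.214


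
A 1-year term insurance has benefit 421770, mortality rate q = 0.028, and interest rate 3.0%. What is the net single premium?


NSP = benefit * q * v
v = 1/(1+i) = 0.970874
NSP = 421770 * 0.028 * 0.970874
= 11465.5922


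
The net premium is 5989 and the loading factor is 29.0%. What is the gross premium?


Gross = net * (1 + loading)
= 5989 * (1 + 0.29)
= 5989 * 1.29
= 7725.81


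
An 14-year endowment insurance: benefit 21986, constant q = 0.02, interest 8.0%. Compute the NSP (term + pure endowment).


Term component = 3268.9413
Pure endowment = 14_p_x * v^14 * benefit = 0.753642 * 0.340461 * 21986 = 5641.2936
NSP = 8910.2349


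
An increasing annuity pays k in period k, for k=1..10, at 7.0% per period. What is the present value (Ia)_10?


(Ia)_n = sum_{k=1}^{n} k * v^k, v = 1/(1+i)
v = 0.934579
Sum computed term by term:
(Ia)_10 = 34.7391


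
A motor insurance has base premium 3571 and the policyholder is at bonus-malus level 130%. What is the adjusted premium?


adjusted = base * BM_level / 100
= 3571 * 130 / 100
= 3571 * 1.3
= 4642.3


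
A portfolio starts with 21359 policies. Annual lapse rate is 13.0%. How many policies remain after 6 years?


remaining = initial * (1 - lapse)^years
= 21359 * (1 - 0.13)^6
= 21359 * 0.433626
= 9261.822


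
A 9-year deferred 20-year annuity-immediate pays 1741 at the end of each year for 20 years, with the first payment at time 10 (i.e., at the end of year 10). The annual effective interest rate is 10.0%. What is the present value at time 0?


PV at time 9 of the 20-year annuity-immediate:
a_n = 1741 * (1-(1+0.1)^(-20))/0.1 = 14822.1144
Discount back 9 years to time 0:
PV = 14822.1144 * (1+0.1)^(-9)
= 14822.1144 * 0.424098
= 6286.0234


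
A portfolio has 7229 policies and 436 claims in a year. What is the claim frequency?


frequency = claims / policies
= 436 / 7229
= 0.0603


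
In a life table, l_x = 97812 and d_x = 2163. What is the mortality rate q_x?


q_x = d_x / l_x
= 2163 / 97812
= 0.0221


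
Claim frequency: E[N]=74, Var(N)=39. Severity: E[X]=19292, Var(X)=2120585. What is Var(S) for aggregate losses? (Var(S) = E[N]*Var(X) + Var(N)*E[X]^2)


Var(S) = E[N]*Var(X) + Var(N)*E[X]^2
= 74*2120585 + 39*19292^2
= 156923290 + 14515069296
= 1.4672e+10


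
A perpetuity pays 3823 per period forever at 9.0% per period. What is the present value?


PV = PMT / i
= 3823 / 0.09
= 42477.7778


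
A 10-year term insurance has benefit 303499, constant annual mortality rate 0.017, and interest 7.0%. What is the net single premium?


NSP = benefit * sum_{k=0}^{n-1} k_p_x * q * v^(k+1)
With constant q=0.017, v=0.934579
Sum = 0.111721
NSP = 303499 * 0.111721
= 33907.2903


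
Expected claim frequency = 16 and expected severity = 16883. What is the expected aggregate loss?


E[S] = E[N] * E[X]
= 16 * 16883
= 270128


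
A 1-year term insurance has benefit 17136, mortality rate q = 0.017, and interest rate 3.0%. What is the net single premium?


NSP = benefit * q * v
v = 1/(1+i) = 0.970874
NSP = 17136 * 0.017 * 0.970874
= 282.8272


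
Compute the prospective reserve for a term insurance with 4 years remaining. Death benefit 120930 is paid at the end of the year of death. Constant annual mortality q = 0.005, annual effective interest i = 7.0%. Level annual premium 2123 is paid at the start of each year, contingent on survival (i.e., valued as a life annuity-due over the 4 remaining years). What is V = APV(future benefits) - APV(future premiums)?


v = 1/(1+i) = 0.934579
APV(future benefits) per unit = sum_{k=0}^{3} k_p_x * q * v^(k+1) = 0.016817
APV(future benefits) = 120930 * 0.016817 = 2033.6285
Life annuity-due factor ä_{x:4} = sum_{k=0}^{3} k_p_x * v^k = 3.598747
APV(future premiums) = 2123 * 3.598747 = 7640.1404
V = 2033.6285 - 7640.1404
= -5606.5119


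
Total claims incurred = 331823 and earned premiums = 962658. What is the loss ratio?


Loss ratio = claims / premiums
= 331823 / 962658
= 0.3447


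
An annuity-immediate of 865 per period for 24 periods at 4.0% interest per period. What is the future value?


FV = PMT * ((1+i)^n - 1) / i
= 865 * ((1.04)^24 - 1) / 0.04
= 865 * (2.563304 - 1) / 0.04
= 33806.4526


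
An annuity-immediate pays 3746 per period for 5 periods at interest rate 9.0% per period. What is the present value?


PV = PMT * (1 - (1+i)^(-n)) / i
= 3746 * (1 - (1+0.09)^(-5)) / 0.09
= 3746 * (1 - 0.649931) / 0.09
= 3746 * 3.889651
= 14570.6336


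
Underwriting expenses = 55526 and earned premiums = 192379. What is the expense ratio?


Expense ratio = expenses / premiums
= 55526 / 192379
= 0.2886


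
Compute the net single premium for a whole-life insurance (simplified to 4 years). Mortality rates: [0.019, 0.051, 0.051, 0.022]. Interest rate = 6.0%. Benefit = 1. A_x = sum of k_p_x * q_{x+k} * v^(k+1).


v = 0.943396
Year 0: k_p_x=1.0, q=0.019, term=0.017925
Year 1: k_p_x=0.981, q=0.051, term=0.044527
Year 2: k_p_x=0.930969, q=0.051, term=0.039865
Year 3: k_p_x=0.88349, q=0.022, term=0.015396
A_x = 0.1177


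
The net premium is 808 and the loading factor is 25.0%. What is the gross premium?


Gross = net * (1 + loading)
= 808 * (1 + 0.25)
= 808 * 1.25
= 1010.0


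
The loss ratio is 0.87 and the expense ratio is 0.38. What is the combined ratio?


Combined ratio = loss ratio + expense ratio
= 0.87 + 0.38
= 1.25


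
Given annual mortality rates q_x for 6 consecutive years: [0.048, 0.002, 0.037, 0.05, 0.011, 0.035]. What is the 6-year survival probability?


p_k = 1 - q_k for each year
Survival = product of (1 - q_k)
= 0.952 * 0.998 * 0.963 * 0.95 * 0.989 * 0.965
= 0.8295


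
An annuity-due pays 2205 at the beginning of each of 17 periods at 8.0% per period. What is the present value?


PV_due = PMT * (1-(1+i)^(-n))/i * (1+i)
PV_immediate = 20113.212
PV_due = 20113.212 * 1.08
= 21722.269


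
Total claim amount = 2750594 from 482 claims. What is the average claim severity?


severity = total / number
= 2750594 / 482
= 5706.6266


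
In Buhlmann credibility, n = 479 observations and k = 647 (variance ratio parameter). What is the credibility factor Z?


Z = n / (n + k)
= 479 / (479 + 647)
= 479 / 1126
= 0.4254


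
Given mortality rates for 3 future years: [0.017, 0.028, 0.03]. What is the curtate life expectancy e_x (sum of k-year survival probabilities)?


e_x = sum_{k=1}^{n} k_p_x
k_p_x values:
  1_p_x = 0.983
  2_p_x = 0.955476
  3_p_x = 0.926812
e_x = 2.8653


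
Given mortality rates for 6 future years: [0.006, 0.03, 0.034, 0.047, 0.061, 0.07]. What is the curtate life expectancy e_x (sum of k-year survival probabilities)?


e_x = sum_{k=1}^{n} k_p_x
k_p_x values:
  1_p_x = 0.994
  2_p_x = 0.96418
  3_p_x = 0.931398
  4_p_x = 0.887622
  5_p_x = 0.833477
  6_p_x = 0.775134
e_x = 5.3858


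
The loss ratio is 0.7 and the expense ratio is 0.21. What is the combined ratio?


Combined ratio = loss ratio + expense ratio
= 0.7 + 0.21
= 0.91


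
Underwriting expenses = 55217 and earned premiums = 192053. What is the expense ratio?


Expense ratio = expenses / premiums
= 55217 / 192053
= 0.2875


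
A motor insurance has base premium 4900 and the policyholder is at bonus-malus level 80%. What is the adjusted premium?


adjusted = base * BM_level / 100
= 4900 * 80 / 100
= 4900 * 0.8
= 3920.0


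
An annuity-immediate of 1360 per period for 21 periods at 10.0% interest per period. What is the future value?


FV = PMT * ((1+i)^n - 1) / i
= 1360 * ((1.1)^21 - 1) / 0.1
= 1360 * (7.40025 - 1) / 0.1
= 87043.3992


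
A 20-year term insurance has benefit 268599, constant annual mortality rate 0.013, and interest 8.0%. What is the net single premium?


NSP = benefit * sum_{k=0}^{n-1} k_p_x * q * v^(k+1)
With constant q=0.013, v=0.925926
Sum = 0.1167
NSP = 268599 * 0.1167
= 31345.5107


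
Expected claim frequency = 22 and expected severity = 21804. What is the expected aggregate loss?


E[S] = E[N] * E[X]
= 22 * 21804
= 479688


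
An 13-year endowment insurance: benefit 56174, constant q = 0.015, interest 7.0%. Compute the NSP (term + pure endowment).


Term component = 6533.27
Pure endowment = 13_p_x * v^13 * benefit = 0.82162 * 0.414964 * 56174 = 19152.1369
NSP = 25685.4068


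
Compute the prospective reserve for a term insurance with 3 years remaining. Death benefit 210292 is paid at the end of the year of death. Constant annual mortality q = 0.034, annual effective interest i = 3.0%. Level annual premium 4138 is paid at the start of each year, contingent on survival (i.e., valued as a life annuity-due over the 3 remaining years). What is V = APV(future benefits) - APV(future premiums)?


v = 1/(1+i) = 0.970874
APV(future benefits) per unit = sum_{k=0}^{2} k_p_x * q * v^(k+1) = 0.093003
APV(future benefits) = 210292 * 0.093003 = 19557.8513
Life annuity-due factor ä_{x:3} = sum_{k=0}^{2} k_p_x * v^k = 2.817453
APV(future premiums) = 4138 * 2.817453 = 11658.621
V = 19557.8513 - 11658.621
= 7899.2304


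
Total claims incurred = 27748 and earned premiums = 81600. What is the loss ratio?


Loss ratio = claims / premiums
= 27748 / 81600
= 0.34


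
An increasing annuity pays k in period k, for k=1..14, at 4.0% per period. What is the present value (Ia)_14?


(Ia)_n = sum_{k=1}^{n} k * v^k, v = 1/(1+i)
v = 0.961538
Sum computed term by term:
(Ia)_14 = 72.5249


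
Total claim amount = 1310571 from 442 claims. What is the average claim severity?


severity = total / number
= 1310571 / 442
= 2965.0928


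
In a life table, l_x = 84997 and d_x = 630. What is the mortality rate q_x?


q_x = d_x / l_x
= 630 / 84997
= 0.0074


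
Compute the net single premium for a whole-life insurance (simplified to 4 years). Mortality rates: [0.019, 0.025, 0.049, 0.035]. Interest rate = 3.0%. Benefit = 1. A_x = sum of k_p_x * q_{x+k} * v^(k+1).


v = 0.970874
Year 0: k_p_x=1.0, q=0.019, term=0.018447
Year 1: k_p_x=0.981, q=0.025, term=0.023117
Year 2: k_p_x=0.956475, q=0.049, term=0.04289
Year 3: k_p_x=0.909608, q=0.035, term=0.028286
A_x = 0.1127


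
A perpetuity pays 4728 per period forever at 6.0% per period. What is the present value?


PV = PMT / i
= 4728 / 0.06
= 78800.0


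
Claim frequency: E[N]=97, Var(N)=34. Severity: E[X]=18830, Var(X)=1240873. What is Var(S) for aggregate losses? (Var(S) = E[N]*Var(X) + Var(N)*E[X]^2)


Var(S) = E[N]*Var(X) + Var(N)*E[X]^2
= 97*1240873 + 34*18830^2
= 120364681 + 12055342600
= 1.2176e+10


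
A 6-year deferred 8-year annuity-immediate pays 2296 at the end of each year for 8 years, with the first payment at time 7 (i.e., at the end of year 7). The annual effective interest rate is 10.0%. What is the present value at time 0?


PV at time 6 of the 8-year annuity-immediate:
a_n = 2296 * (1-(1+0.1)^(-8))/0.1 = 12248.9906
Discount back 6 years to time 0:
PV = 12248.9906 * (1+0.1)^(-6)
= 12248.9906 * 0.564474
= 6914.2358


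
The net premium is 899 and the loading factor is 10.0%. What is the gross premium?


Gross = net * (1 + loading)
= 899 * (1 + 0.1)
= 899 * 1.1
= 988.9


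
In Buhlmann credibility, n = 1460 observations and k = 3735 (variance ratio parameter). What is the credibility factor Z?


Z = n / (n + k)
= 1460 / (1460 + 3735)
= 1460 / 5195
= 0.281


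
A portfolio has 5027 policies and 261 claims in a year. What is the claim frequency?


frequency = claims / policies
= 261 / 5027
= 0.0519


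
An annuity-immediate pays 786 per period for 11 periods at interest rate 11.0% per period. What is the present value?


PV = PMT * (1 - (1+i)^(-n)) / i
= 786 * (1 - (1+0.11)^(-11)) / 0.11
= 786 * (1 - 0.317283) / 0.11
= 786 * 6.206515
= 4878.321


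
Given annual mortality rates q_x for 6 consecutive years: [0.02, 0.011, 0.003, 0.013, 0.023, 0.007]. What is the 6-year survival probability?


p_k = 1 - q_k for each year
Survival = product of (1 - q_k)
= 0.98 * 0.989 * 0.997 * 0.987 * 0.977 * 0.993
= 0.9253


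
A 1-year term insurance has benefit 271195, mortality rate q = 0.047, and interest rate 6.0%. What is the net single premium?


NSP = benefit * q * v
v = 1/(1+i) = 0.943396
NSP = 271195 * 0.047 * 0.943396
= 12024.684


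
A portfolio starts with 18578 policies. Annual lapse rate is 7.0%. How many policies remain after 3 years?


remaining = initial * (1 - lapse)^years
= 18578 * (1 - 0.07)^3
= 18578 * 0.804357
= 14943.3443


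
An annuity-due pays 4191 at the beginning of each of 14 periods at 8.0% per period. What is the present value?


PV_due = PMT * (1-(1+i)^(-n))/i * (1+i)
PV_immediate = 34551.5972
PV_due = 34551.5972 * 1.08
= 37315.725


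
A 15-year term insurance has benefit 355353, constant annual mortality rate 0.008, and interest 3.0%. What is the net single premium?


NSP = benefit * sum_{k=0}^{n-1} k_p_x * q * v^(k+1)
With constant q=0.008, v=0.970874
Sum = 0.090736
NSP = 355353 * 0.090736
= 32243.1733


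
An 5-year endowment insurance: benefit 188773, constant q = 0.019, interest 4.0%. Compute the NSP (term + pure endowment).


Term component = 15395.073
Pure endowment = 5_p_x * v^5 * benefit = 0.908542 * 0.821927 * 188773 = 140967.2469
NSP = 156362.32


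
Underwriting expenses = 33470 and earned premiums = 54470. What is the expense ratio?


Expense ratio = expenses / premiums
= 33470 / 54470
= 0.6145


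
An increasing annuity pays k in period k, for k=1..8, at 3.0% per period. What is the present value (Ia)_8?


(Ia)_n = sum_{k=1}^{n} k * v^k, v = 1/(1+i)
v = 0.970874
Sum computed term by term:
(Ia)_8 = 30.5003


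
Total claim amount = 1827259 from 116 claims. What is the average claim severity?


severity = total / number
= 1827259 / 116
= 15752.2328


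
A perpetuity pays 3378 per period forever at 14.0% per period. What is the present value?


PV = PMT / i
= 3378 / 0.14
= 24128.5714


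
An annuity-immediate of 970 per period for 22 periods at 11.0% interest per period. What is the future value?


FV = PMT * ((1+i)^n - 1) / i
= 970 * ((1.11)^22 - 1) / 0.11
= 970 * (9.933574 - 1) / 0.11
= 78777.8802


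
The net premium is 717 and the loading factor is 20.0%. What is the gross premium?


Gross = net * (1 + loading)
= 717 * (1 + 0.2)
= 717 * 1.2
= 860.4


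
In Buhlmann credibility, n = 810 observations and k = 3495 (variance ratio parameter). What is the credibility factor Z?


Z = n / (n + k)
= 810 / (810 + 3495)
= 810 / 4305
= 0.1882


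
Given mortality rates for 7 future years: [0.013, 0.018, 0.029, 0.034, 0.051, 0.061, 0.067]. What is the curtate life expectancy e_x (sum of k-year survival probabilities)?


e_x = sum_{k=1}^{n} k_p_x
k_p_x values:
  1_p_x = 0.987
  2_p_x = 0.969234
  3_p_x = 0.941126
  4_p_x = 0.909128
  5_p_x = 0.862762
  6_p_x = 0.810134
  7_p_x = 0.755855
e_x = 6.2352


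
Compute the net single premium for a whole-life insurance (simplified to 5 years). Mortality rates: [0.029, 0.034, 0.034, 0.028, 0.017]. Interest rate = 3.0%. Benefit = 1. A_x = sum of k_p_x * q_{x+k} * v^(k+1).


v = 0.970874
Year 0: k_p_x=1.0, q=0.029, term=0.028155
Year 1: k_p_x=0.971, q=0.034, term=0.031119
Year 2: k_p_x=0.937986, q=0.034, term=0.029185
Year 3: k_p_x=0.906094, q=0.028, term=0.022541
Year 4: k_p_x=0.880724, q=0.017, term=0.012915
A_x = 0.1239


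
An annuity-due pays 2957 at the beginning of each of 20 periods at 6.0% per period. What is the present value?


PV_due = PMT * (1-(1+i)^(-n))/i * (1+i)
PV_immediate = 33916.557
PV_due = 33916.557 * 1.06
= 35951.5505


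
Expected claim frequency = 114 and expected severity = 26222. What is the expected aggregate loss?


E[S] = E[N] * E[X]
= 114 * 26222
= 2.9893e+06


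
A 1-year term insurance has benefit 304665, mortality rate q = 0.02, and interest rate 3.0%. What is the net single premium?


NSP = benefit * q * v
v = 1/(1+i) = 0.970874
NSP = 304665 * 0.02 * 0.970874
= 5915.8252


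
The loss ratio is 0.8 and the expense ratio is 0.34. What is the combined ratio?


Combined ratio = loss ratio + expense ratio
= 0.8 + 0.34
= 1.14


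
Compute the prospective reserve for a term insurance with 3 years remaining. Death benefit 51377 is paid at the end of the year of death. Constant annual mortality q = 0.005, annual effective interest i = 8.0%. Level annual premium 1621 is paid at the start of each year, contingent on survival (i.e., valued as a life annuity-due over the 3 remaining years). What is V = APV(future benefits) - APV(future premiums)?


v = 1/(1+i) = 0.925926
APV(future benefits) per unit = sum_{k=0}^{2} k_p_x * q * v^(k+1) = 0.012824
APV(future benefits) = 51377 * 0.012824 = 658.8822
Life annuity-due factor ä_{x:3} = sum_{k=0}^{2} k_p_x * v^k = 2.770083
APV(future premiums) = 1621 * 2.770083 = 4490.3048
V = 658.8822 - 4490.3048
= -3831.4226


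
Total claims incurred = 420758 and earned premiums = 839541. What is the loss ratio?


Loss ratio = claims / premiums
= 420758 / 839541
= 0.5012


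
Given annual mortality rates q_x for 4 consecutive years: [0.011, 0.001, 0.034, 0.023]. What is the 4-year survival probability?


p_k = 1 - q_k for each year
Survival = product of (1 - q_k)
= 0.989 * 0.999 * 0.966 * 0.977
= 0.9325


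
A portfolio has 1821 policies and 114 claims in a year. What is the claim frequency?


frequency = claims / policies
= 114 / 1821
= 0.0626


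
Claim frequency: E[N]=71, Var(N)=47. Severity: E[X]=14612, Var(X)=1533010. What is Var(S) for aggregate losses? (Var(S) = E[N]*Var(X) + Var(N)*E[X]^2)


Var(S) = E[N]*Var(X) + Var(N)*E[X]^2
= 71*1533010 + 47*14612^2
= 108843710 + 10034995568
= 1.0144e+10


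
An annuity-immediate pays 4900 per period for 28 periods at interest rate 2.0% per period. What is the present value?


PV = PMT * (1 - (1+i)^(-n)) / i
= 4900 * (1 - (1+0.02)^(-28)) / 0.02
= 4900 * (1 - 0.574375) / 0.02
= 4900 * 21.281272
= 104278.2345


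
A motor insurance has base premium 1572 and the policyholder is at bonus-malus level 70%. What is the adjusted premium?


adjusted = base * BM_level / 100
= 1572 * 70 / 100
= 1572 * 0.7
= 1100.4


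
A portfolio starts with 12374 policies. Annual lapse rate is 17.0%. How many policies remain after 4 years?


remaining = initial * (1 - lapse)^years
= 12374 * (1 - 0.17)^4
= 12374 * 0.474583
= 5872.4926


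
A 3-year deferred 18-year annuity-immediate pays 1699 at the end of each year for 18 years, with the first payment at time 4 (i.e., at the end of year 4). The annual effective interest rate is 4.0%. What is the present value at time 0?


PV at time 3 of the 18-year annuity-immediate:
a_n = 1699 * (1-(1+0.04)^(-18))/0.04 = 21508.1456
Discount back 3 years to time 0:
PV = 21508.1456 * (1+0.04)^(-3)
= 21508.1456 * 0.888996
= 19120.6631
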